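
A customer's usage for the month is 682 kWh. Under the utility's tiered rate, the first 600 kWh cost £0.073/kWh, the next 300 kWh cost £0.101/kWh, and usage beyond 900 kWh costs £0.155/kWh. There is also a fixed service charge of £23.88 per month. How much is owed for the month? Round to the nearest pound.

First 600 kWh × £0.073 = £43.80
Next 82 kWh × £0.101 = £8.28
Remaining tier: 0 kWh (not reached)
Energy charge = £52.08; + service £23.88 = £75.96 ≈ £76

£76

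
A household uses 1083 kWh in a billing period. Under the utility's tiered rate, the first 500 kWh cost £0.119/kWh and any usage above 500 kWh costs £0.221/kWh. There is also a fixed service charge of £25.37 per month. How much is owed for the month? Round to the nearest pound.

£214

First 500 kWh × £0.119 = £59.50
Remaining 583 kWh × £0.221 = £128.84
Energy charge = £188.34; + service £25.37 = £213.71 ≈ £214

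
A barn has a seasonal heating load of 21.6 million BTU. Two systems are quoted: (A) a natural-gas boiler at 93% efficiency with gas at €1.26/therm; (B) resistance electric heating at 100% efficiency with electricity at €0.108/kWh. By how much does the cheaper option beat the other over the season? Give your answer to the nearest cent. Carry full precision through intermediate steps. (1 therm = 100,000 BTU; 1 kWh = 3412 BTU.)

€391.06

Heat load = 21.6 × 10⁶ BTU = 21,600,000 BTU
Gas: input = 21,600,000 / 0.93 = 23,225,806 BTU = 232.3 therm → 232.3 × €1.26 = €292.65
Electric: 21,600,000 BTU / 3412 = 6,331 kWh → × €0.108 = €683.70
Difference = |€292.65 − €683.70| = €391.06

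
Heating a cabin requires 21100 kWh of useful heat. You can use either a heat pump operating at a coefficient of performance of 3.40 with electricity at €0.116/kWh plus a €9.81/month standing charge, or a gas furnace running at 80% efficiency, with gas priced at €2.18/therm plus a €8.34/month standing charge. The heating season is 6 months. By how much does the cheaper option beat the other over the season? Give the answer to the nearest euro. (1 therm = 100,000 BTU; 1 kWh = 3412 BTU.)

€1233

Heat load = 21100 kWh × 3412 = 71,993,200 BTU
Gas: input = 71,993,200 / 0.80 = 89,991,500 BTU = 899.9 therm → 899.9 × €2.18 = €1,961.81; + 6 × €8.34 standing = €2,011.85
Heat pump: 71,993,200 BTU / 3412 = 21,100 kWh heat; / 3.40 = 6,206 kWh in → × €0.116 = €719.88; + 6 × €9.81 standing = €778.74
Difference = |€2,011.85 − €778.74| = €1,233.11 ≈ €1233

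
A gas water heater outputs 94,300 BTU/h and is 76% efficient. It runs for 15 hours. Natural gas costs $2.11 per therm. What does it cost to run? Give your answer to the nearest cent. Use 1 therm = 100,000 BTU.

$39.27

Heat delivered = 94,300 BTU/h × 15 h = 1,414,500 BTU
Gas input = 1,414,500 / 0.760 = 1,861,184 BTU
= 1,861,184 / 100,000 = 18.61 therm
Cost = 18.61 × $2.11/therm = $39.27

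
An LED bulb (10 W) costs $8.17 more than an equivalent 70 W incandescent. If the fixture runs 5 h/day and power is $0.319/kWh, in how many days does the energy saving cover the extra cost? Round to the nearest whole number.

Power saved = 70 − 10 = 60 W
Daily energy saved = 60 W × 5 h = 300 Wh = 0.3 kWh
Daily savings = 0.3 × $0.319 = $0.0957
Payback = $8.17 / $0.0957 per day = 85.37 days

85 days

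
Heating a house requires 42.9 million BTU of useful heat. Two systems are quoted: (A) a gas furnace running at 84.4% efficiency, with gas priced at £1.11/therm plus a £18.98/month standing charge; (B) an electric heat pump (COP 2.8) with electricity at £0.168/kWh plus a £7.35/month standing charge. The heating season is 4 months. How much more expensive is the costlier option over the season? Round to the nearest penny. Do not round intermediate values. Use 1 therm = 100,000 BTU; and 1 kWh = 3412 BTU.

Heat load = 42.9 × 10⁶ BTU = 42,900,000 BTU
Gas: input = 42,900,000 / 0.844 = 50,829,384 BTU = 508.3 therm → 508.3 × £1.11 = £564.21; + 4 × £18.98 standing = £640.13
Heat pump: 42,900,000 BTU / 3412 = 12,570 kWh heat; / 2.8 = 4,490 kWh in → × £0.168 = £754.40; + 4 × £7.35 standing = £783.80
Difference = |£640.13 − £783.80| = £143.67

£143.67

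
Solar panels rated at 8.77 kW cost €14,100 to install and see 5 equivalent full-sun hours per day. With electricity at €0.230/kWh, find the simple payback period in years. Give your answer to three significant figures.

3.83 years

Daily generation = 8.77 kW × 5 h = 43.85 kWh
Annual generation = 43.85 × 365 = 16005 kWh
Annual savings = 16005 × €0.230 = €3,681.21
Payback = €14,100 / €3,681.21 = 3.83 years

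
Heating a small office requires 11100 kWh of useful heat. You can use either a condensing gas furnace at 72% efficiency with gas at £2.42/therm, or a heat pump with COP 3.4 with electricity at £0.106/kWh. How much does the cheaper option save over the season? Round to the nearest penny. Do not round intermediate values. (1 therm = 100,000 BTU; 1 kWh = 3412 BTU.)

Heat load = 11100 kWh × 3412 = 37,873,200 BTU
Gas: input = 37,873,200 / 0.72 = 52,601,667 BTU = 526 therm → 526 × £2.42 = £1,272.96
Heat pump: 37,873,200 BTU / 3412 = 11,100 kWh heat; / 3.4 = 3,265 kWh in → × £0.106 = £346.06
Difference = |£1,272.96 − £346.06| = £926.90

£926.90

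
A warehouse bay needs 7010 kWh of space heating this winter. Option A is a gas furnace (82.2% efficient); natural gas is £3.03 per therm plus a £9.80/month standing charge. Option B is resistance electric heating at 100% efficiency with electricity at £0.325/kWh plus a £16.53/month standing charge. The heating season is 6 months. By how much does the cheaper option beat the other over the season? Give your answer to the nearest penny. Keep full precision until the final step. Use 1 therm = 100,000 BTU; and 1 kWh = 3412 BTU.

£1436.98

Heat load = 7010 kWh × 3412 = 23,918,120 BTU
Gas: input = 23,918,120 / 0.822 = 29,097,470 BTU = 291 therm → 291 × £3.03 = £881.65; + 6 × £9.80 standing = £940.45
Electric: 23,918,120 BTU / 3412 = 7,010 kWh → × £0.325 = £2,278.25; + 6 × £16.53 standing = £2,377.43
Difference = |£940.45 − £2,377.43| = £1,436.98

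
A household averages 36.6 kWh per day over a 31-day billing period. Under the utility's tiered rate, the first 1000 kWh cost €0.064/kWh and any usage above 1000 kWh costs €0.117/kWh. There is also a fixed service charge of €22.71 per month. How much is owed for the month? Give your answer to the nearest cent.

€102.46

Usage = 36.6 kWh/day × 31 days = 1134.6 kWh
First 1000 kWh × €0.064 = €64.00
Remaining 134.6 kWh × €0.117 = €15.75
Energy charge = €79.75; + service €22.71 = €102.46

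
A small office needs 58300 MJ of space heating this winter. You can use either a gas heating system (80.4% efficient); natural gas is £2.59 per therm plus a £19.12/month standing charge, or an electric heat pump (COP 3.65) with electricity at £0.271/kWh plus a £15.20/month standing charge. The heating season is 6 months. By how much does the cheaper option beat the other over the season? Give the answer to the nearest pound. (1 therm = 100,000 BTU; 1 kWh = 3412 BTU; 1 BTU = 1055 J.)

£601

Heat load = 58300 MJ = 58,300,000,000 J / 1055 = 55,260,664 BTU
Gas: input = 55,260,664 / 0.804 = 68,732,169 BTU = 687.3 therm → 687.3 × £2.59 = £1,780.16; + 6 × £19.12 standing = £1,894.88
Heat pump: 55,260,664 BTU / 3412 = 16,200 kWh heat; / 3.65 = 4,437 kWh in → × £0.271 = £1,202.50; + 6 × £15.20 standing = £1,293.70
Difference = |£1,894.88 − £1,293.70| = £601.19 ≈ £601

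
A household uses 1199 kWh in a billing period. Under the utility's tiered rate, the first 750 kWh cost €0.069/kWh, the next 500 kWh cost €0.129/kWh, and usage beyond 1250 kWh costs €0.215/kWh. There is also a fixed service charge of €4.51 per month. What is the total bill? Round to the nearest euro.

€114

First 750 kWh × €0.069 = €51.75
Next 449 kWh × €0.129 = €57.92
Remaining tier: 0 kWh (not reached)
Energy charge = €109.67; + service €4.51 = €114.18 ≈ €114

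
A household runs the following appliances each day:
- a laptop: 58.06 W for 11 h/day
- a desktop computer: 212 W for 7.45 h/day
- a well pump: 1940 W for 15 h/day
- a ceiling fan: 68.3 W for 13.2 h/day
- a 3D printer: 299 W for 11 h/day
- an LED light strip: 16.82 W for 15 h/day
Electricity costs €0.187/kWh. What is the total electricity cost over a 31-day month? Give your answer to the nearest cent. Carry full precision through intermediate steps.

€207.31

laptop: 58.06 W × 11 h × 31 d = 19,798 Wh = 19.8 kWh
desktop computer: 212 W × 7.45 h × 31 d = 48,961 Wh = 48.96 kWh
well pump: 1940 W × 15 h × 31 d = 902,100 Wh = 902.1 kWh
ceiling fan: 68.3 W × 13.2 h × 31 d = 27,948 Wh = 27.95 kWh
3D printer: 299 W × 11 h × 31 d = 101,959 Wh = 102 kWh
LED light strip: 16.82 W × 15 h × 31 d = 7,821 Wh = 7.821 kWh
Total energy = 19.8 + 48.96 + 902.1 + 27.95 + 102 + 7.821 = 1,109 kWh
Cost = 1,109 kWh × €0.187 = €207.31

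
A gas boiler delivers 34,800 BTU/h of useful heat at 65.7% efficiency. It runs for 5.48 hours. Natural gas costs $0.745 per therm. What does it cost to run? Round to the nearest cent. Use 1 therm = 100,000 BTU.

$2.16

Heat delivered = 34,800 BTU/h × 5.48 h = 190,704 BTU
Gas input = 190,704 / 0.657 = 290,265 BTU
= 290,265 / 100,000 = 2.903 therm
Cost = 2.903 × $0.745/therm = $2.16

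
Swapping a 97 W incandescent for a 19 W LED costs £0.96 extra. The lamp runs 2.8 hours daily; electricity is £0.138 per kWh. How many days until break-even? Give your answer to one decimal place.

Power saved = 97 − 19 = 78 W
Daily energy saved = 78 W × 2.8 h = 218.4 Wh = 0.2184 kWh
Daily savings = 0.2184 × £0.138 = £0.0301
Payback = £0.96 / £0.0301 per day = 31.85 days

31.9 days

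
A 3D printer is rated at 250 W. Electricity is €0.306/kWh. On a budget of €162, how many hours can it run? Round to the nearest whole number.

2118 h

Energy budget = €162 / €0.306 per kWh = 529.4 kWh = 529,412 Wh
Runtime = 529,412 Wh / 250 W = 2,118 h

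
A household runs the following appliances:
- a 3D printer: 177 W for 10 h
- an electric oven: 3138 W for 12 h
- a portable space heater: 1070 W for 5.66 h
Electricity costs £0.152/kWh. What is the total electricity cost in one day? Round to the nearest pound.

3D printer: 177 W × 10 h = 1,770 Wh = 1.77 kWh
electric oven: 3138 W × 12 h = 37,656 Wh = 37.66 kWh
portable space heater: 1070 W × 5.66 h = 6,056 Wh = 6.056 kWh
Total energy = 1.77 + 37.66 + 6.056 = 45.48 kWh
Cost = 45.48 kWh × £0.152 = £6.91 ≈ £7

£7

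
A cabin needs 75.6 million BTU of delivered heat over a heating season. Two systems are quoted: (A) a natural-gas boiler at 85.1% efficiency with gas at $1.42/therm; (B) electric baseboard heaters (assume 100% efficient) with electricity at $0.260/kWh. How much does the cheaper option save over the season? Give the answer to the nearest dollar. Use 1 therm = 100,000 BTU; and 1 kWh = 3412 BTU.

Heat load = 75.6 × 10⁶ BTU = 75,600,000 BTU
Gas: input = 75,600,000 / 0.851 = 88,836,663 BTU = 888.4 therm → 888.4 × $1.42 = $1,261.48
Electric: 75,600,000 BTU / 3412 = 22,160 kWh → × $0.260 = $5,760.84
Difference = |$1,261.48 − $5,760.84| = $4,499.36 ≈ $4499

$4499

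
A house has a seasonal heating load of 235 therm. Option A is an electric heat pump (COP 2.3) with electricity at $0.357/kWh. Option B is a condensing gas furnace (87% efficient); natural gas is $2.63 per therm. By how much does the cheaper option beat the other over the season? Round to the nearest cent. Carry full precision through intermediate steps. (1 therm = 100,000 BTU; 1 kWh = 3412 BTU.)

$358.65

Heat load = 235 therm × 100,000 = 23,500,000 BTU
Gas: input = 23,500,000 / 0.87 = 27,011,494 BTU = 270.1 therm → 270.1 × $2.63 = $710.40
Heat pump: 23,500,000 BTU / 3412 = 6,887 kWh heat; / 2.3 = 2,995 kWh in → × $0.357 = $1,069.05
Difference = |$710.40 − $1,069.05| = $358.65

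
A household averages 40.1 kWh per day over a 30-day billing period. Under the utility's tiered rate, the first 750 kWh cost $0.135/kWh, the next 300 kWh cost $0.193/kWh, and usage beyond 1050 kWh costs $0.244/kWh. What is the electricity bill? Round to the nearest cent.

Usage = 40.1 kWh/day × 30 days = 1203 kWh
First 750 kWh × $0.135 = $101.25
Next 300 kWh × $0.193 = $57.90
Remaining 153 kWh × $0.244 = $37.33
Total = $196.48

$196.48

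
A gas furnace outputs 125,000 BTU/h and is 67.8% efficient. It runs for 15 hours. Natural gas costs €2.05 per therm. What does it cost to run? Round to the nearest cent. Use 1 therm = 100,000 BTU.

€56.69

Heat delivered = 125,000 BTU/h × 15 h = 1,875,000 BTU
Gas input = 1,875,000 / 0.678 = 2,765,487 BTU
= 2,765,487 / 100,000 = 27.65 therm
Cost = 27.65 × €2.05/therm = €56.69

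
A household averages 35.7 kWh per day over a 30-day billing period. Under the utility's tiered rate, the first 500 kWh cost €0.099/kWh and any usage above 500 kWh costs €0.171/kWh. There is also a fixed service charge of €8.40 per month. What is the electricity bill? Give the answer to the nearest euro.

€156

Usage = 35.7 kWh/day × 30 days = 1071 kWh
First 500 kWh × €0.099 = €49.50
Remaining 571 kWh × €0.171 = €97.64
Energy charge = €147.14; + service €8.40 = €155.54 ≈ €156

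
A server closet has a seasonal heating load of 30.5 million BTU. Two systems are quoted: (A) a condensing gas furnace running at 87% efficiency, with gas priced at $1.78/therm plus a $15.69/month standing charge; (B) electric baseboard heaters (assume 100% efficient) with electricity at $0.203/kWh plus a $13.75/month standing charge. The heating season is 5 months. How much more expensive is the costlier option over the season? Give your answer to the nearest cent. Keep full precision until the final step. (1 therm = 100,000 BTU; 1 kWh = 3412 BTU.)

Heat load = 30.5 × 10⁶ BTU = 30,500,000 BTU
Gas: input = 30,500,000 / 0.87 = 35,057,471 BTU = 350.6 therm → 350.6 × $1.78 = $624.02; + 5 × $15.69 standing = $702.47
Electric: 30,500,000 BTU / 3412 = 8,939 kWh → × $0.203 = $1,814.62; + 5 × $13.75 standing = $1,883.37
Difference = |$702.47 − $1,883.37| = $1,180.90

$1180.90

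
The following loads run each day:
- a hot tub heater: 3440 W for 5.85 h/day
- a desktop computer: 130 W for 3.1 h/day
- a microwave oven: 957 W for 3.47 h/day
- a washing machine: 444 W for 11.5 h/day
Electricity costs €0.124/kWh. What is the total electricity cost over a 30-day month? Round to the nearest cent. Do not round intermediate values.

hot tub heater: 3440 W × 5.85 h × 30 d = 603,720 Wh = 603.7 kWh
desktop computer: 130 W × 3.1 h × 30 d = 12,090 Wh = 12.09 kWh
microwave oven: 957 W × 3.47 h × 30 d = 99,624 Wh = 99.62 kWh
washing machine: 444 W × 11.5 h × 30 d = 153,180 Wh = 153.2 kWh
Total energy = 603.7 + 12.09 + 99.62 + 153.2 = 868.6 kWh
Cost = 868.6 kWh × €0.124 = €107.71

€107.71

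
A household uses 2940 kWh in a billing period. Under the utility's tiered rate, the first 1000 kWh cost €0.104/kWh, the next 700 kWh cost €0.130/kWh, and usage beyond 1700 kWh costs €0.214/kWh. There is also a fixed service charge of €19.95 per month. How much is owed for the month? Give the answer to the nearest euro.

First 1000 kWh × €0.104 = €104.00
Next 700 kWh × €0.130 = €91.00
Remaining 1240 kWh × €0.214 = €265.36
Energy charge = €460.36; + service €19.95 = €480.31 ≈ €480

€480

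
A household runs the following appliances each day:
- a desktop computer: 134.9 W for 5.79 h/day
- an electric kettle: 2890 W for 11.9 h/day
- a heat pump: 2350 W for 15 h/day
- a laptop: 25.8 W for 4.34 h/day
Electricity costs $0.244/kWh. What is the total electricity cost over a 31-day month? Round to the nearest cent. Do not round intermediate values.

$533.52

desktop computer: 134.9 W × 5.79 h × 31 d = 24,213 Wh = 24.21 kWh
electric kettle: 2890 W × 11.9 h × 31 d = 1,066,121 Wh = 1,066 kWh
heat pump: 2350 W × 15 h × 31 d = 1,092,750 Wh = 1,093 kWh
laptop: 25.8 W × 4.34 h × 31 d = 3,471 Wh = 3.471 kWh
Total energy = 24.21 + 1,066 + 1,093 + 3.471 = 2,187 kWh
Cost = 2,187 kWh × $0.244 = $533.52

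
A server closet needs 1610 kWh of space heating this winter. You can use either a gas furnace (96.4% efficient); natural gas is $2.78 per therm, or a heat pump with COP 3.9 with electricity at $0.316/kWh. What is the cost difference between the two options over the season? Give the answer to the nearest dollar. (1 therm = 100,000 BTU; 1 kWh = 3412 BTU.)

$28

Heat load = 1610 kWh × 3412 = 5,493,320 BTU
Gas: input = 5,493,320 / 0.964 = 5,698,465 BTU = 56.98 therm → 56.98 × $2.78 = $158.42
Heat pump: 5,493,320 BTU / 3412 = 1,610 kWh heat; / 3.9 = 412.8 kWh in → × $0.316 = $130.45
Difference = |$158.42 − $130.45| = $27.97 ≈ $28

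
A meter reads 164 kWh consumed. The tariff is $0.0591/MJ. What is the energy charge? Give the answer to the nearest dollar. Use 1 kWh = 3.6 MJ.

164 kWh × (3.6 MJ/kWh) = 590.4 MJ
Cost = 590.4 MJ × $0.0591/MJ = $34.89 ≈ $35

$35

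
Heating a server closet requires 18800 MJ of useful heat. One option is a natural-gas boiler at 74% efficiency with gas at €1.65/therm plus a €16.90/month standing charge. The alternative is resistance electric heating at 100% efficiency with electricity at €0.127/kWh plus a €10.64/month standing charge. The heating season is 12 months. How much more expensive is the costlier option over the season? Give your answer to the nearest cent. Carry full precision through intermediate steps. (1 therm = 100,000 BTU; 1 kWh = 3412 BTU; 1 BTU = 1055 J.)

€190.83

Heat load = 18800 MJ = 18,800,000,000 J / 1055 = 17,819,905 BTU
Gas: input = 17,819,905 / 0.74 = 24,080,953 BTU = 240.8 therm → 240.8 × €1.65 = €397.34; + 12 × €16.90 standing = €600.14
Electric: 17,819,905 BTU / 3412 = 5,223 kWh → × €0.127 = €663.28; + 12 × €10.64 standing = €790.96
Difference = |€600.14 − €790.96| = €190.83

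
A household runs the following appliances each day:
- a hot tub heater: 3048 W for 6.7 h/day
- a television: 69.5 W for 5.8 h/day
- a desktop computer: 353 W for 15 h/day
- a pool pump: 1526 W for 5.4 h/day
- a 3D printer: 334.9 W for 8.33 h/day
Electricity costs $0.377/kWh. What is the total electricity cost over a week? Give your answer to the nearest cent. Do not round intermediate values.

$98.04

hot tub heater: 3048 W × 6.7 h × 7 d = 142,951 Wh = 143 kWh
television: 69.5 W × 5.8 h × 7 d = 2,822 Wh = 2.822 kWh
desktop computer: 353 W × 15 h × 7 d = 37,065 Wh = 37.06 kWh
pool pump: 1526 W × 5.4 h × 7 d = 57,683 Wh = 57.68 kWh
3D printer: 334.9 W × 8.33 h × 7 d = 19,528 Wh = 19.53 kWh
Total energy = 143 + 2.822 + 37.06 + 57.68 + 19.53 = 260 kWh
Cost = 260 kWh × $0.377 = $98.04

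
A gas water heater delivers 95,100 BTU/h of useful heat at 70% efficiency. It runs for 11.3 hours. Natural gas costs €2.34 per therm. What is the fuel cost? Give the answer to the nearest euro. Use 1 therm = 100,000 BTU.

Heat delivered = 95,100 BTU/h × 11.3 h = 1,074,630 BTU
Gas input = 1,074,630 / 0.70 = 1,535,186 BTU
= 1,535,186 / 100,000 = 15.35 therm
Cost = 15.35 × €2.34/therm = €35.92 ≈ €36

€36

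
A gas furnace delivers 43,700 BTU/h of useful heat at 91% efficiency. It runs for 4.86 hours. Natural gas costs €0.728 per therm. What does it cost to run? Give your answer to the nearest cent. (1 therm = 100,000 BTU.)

Heat delivered = 43,700 BTU/h × 4.86 h = 212,382 BTU
Gas input = 212,382 / 0.91 = 233,387 BTU
= 233,387 / 100,000 = 2.334 therm
Cost = 2.334 × €0.728/therm = €1.70

€1.70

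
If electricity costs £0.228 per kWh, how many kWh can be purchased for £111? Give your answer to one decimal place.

£111 / £0.228 per kWh = 486.8 kWh

486.8 kWh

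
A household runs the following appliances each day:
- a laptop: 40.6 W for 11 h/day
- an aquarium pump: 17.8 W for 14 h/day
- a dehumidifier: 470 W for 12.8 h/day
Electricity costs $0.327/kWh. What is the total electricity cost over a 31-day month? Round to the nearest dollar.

laptop: 40.6 W × 11 h × 31 d = 13,845 Wh = 13.84 kWh
aquarium pump: 17.8 W × 14 h × 31 d = 7,725 Wh = 7.725 kWh
dehumidifier: 470 W × 12.8 h × 31 d = 186,496 Wh = 186.5 kWh
Total energy = 13.84 + 7.725 + 186.5 = 208.1 kWh
Cost = 208.1 kWh × $0.327 = $68.04 ≈ $68

$68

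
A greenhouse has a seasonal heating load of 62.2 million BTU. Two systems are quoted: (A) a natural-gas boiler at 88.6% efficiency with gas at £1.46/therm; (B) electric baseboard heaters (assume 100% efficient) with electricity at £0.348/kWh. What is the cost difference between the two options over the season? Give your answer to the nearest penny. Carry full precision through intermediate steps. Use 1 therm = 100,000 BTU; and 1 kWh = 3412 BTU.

Heat load = 62.2 × 10⁶ BTU = 62,200,000 BTU
Gas: input = 62,200,000 / 0.886 = 70,203,160 BTU = 702 therm → 702 × £1.46 = £1,024.97
Electric: 62,200,000 BTU / 3412 = 18,230 kWh → × £0.348 = £6,343.96
Difference = |£1,024.97 − £6,343.96| = £5,319.00

£5319.00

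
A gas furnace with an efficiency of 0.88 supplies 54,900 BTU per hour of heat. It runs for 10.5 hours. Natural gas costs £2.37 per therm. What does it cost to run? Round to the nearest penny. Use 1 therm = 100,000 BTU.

£15.52

Heat delivered = 54,900 BTU/h × 10.5 h = 576,450 BTU
Gas input = 576,450 / 0.88 = 655,057 BTU
= 655,057 / 100,000 = 6.551 therm
Cost = 6.551 × £2.37/therm = £15.52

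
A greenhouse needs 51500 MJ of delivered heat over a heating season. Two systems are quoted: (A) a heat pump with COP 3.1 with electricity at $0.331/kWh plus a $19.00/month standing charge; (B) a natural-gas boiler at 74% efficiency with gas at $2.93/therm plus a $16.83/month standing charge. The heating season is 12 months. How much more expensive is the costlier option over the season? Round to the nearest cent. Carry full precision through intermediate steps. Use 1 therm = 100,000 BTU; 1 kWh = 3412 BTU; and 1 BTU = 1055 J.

Heat load = 51500 MJ = 51,500,000,000 J / 1055 = 48,815,166 BTU
Gas: input = 48,815,166 / 0.74 = 65,966,440 BTU = 659.7 therm → 659.7 × $2.93 = $1,932.82; + 12 × $16.83 standing = $2,134.78
Heat pump: 48,815,166 BTU / 3412 = 14,310 kWh heat; / 3.1 = 4,615 kWh in → × $0.331 = $1,527.61; + 12 × $19.00 standing = $1,755.61
Difference = |$2,134.78 − $1,755.61| = $379.17

$379.17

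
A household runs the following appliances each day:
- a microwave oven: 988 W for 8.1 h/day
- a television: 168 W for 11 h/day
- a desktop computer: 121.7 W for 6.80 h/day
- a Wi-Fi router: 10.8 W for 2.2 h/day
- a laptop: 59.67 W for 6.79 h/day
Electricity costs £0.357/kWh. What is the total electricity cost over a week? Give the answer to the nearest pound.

microwave oven: 988 W × 8.1 h × 7 d = 56,020 Wh = 56.02 kWh
television: 168 W × 11 h × 7 d = 12,936 Wh = 12.94 kWh
desktop computer: 121.7 W × 6.80 h × 7 d = 5,793 Wh = 5.793 kWh
Wi-Fi router: 10.8 W × 2.2 h × 7 d = 166 Wh = 0.1663 kWh
laptop: 59.67 W × 6.79 h × 7 d = 2,836 Wh = 2.836 kWh
Total energy = 56.02 + 12.94 + 5.793 + 0.1663 + 2.836 = 77.75 kWh
Cost = 77.75 kWh × £0.357 = £27.76 ≈ £28

£28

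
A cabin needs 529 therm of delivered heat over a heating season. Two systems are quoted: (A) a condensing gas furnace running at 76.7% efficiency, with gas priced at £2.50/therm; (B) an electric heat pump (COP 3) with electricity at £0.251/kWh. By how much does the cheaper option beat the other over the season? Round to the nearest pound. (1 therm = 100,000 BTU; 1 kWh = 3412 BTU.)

£427

Heat load = 529 therm × 100,000 = 52,900,000 BTU
Gas: input = 52,900,000 / 0.767 = 68,970,013 BTU = 689.7 therm → 689.7 × £2.50 = £1,724.25
Heat pump: 52,900,000 BTU / 3412 = 15,500 kWh heat; / 3 = 5,168 kWh in → × £0.251 = £1,297.18
Difference = |£1,724.25 − £1,297.18| = £427.07 ≈ £427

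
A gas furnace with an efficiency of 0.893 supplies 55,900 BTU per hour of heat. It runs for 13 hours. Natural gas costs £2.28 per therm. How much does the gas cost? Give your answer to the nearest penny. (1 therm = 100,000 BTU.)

£18.55

Heat delivered = 55,900 BTU/h × 13 h = 726,700 BTU
Gas input = 726,700 / 0.893 = 813,774 BTU
= 813,774 / 100,000 = 8.138 therm
Cost = 8.138 × £2.28/therm = £18.55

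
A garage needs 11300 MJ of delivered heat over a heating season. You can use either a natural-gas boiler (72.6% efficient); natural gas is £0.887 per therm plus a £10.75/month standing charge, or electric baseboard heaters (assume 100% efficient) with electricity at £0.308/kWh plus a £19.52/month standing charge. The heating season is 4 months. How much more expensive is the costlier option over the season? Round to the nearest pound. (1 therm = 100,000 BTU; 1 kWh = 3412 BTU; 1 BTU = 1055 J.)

£871

Heat load = 11300 MJ = 11,300,000,000 J / 1055 = 10,710,900 BTU
Gas: input = 10,710,900 / 0.726 = 14,753,306 BTU = 147.5 therm → 147.5 × £0.887 = £130.86; + 4 × £10.75 standing = £173.86
Electric: 10,710,900 BTU / 3412 = 3,139 kWh → × £0.308 = £966.87; + 4 × £19.52 standing = £1,044.95
Difference = |£173.86 − £1,044.95| = £871.09 ≈ £871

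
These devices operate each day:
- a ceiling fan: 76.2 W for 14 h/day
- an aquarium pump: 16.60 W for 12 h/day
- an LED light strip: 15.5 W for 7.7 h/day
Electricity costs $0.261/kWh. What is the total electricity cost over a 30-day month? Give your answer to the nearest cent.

ceiling fan: 76.2 W × 14 h × 30 d = 32,004 Wh = 32 kWh
aquarium pump: 16.60 W × 12 h × 30 d = 5,976 Wh = 5.976 kWh
LED light strip: 15.5 W × 7.7 h × 30 d = 3,581 Wh = 3.581 kWh
Total energy = 32 + 5.976 + 3.581 = 41.56 kWh
Cost = 41.56 kWh × $0.261 = $10.85

$10.85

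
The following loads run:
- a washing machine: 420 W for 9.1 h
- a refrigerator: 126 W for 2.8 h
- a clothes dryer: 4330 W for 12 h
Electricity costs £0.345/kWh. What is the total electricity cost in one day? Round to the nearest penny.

£19.37

washing machine: 420 W × 9.1 h = 3,822 Wh = 3.822 kWh
refrigerator: 126 W × 2.8 h = 353 Wh = 0.3528 kWh
clothes dryer: 4330 W × 12 h = 51,960 Wh = 51.96 kWh
Total energy = 3.822 + 0.3528 + 51.96 = 56.13 kWh
Cost = 56.13 kWh × £0.345 = £19.37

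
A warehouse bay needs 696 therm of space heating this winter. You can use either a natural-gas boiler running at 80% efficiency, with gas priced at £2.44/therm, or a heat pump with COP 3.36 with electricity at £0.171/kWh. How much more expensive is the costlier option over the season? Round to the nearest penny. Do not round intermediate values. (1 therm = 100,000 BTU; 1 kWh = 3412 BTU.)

£1084.66

Heat load = 696 therm × 100,000 = 69,600,000 BTU
Gas: input = 69,600,000 / 0.80 = 87,000,000 BTU = 870 therm → 870 × £2.44 = £2,122.80
Heat pump: 69,600,000 BTU / 3412 = 20,400 kWh heat; / 3.36 = 6,071 kWh in → × £0.171 = £1,038.14
Difference = |£2,122.80 − £1,038.14| = £1,084.66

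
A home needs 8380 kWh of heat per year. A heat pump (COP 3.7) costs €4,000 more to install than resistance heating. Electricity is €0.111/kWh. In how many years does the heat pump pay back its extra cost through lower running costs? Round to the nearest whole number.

Resistance: 8380 kWh × €0.111 = €930.18/yr
Heat pump: 8380 / 3.7 = 2265 kWh in → × €0.111 = €251.40/yr
Annual savings = €678.78
Payback = €4,000 / €678.78 = 5.89 years

6 years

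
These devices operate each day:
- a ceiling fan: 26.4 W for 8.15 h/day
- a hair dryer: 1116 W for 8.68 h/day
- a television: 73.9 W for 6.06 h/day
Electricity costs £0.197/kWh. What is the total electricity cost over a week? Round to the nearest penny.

£14.27

ceiling fan: 26.4 W × 8.15 h × 7 d = 1,506 Wh = 1.506 kWh
hair dryer: 1116 W × 8.68 h × 7 d = 67,808 Wh = 67.81 kWh
television: 73.9 W × 6.06 h × 7 d = 3,135 Wh = 3.135 kWh
Total energy = 1.506 + 67.81 + 3.135 = 72.45 kWh
Cost = 72.45 kWh × £0.197 = £14.27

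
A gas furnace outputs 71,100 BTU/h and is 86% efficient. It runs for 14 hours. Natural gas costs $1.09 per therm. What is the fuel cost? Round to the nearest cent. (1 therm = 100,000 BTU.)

$12.62

Heat delivered = 71,100 BTU/h × 14 h = 995,400 BTU
Gas input = 995,400 / 0.86 = 1,157,442 BTU
= 1,157,442 / 100,000 = 11.57 therm
Cost = 11.57 × $1.09/therm = $12.62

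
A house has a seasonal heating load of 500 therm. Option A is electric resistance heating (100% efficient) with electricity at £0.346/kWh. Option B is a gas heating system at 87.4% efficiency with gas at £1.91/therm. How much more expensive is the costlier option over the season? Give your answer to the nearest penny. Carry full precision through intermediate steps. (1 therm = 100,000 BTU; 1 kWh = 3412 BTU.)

Heat load = 500 therm × 100,000 = 50,000,000 BTU
Gas: input = 50,000,000 / 0.874 = 57,208,238 BTU = 572.1 therm → 572.1 × £1.91 = £1,092.68
Electric: 50,000,000 BTU / 3412 = 14,650 kWh → × £0.346 = £5,070.34
Difference = |£1,092.68 − £5,070.34| = £3,977.66

£3977.66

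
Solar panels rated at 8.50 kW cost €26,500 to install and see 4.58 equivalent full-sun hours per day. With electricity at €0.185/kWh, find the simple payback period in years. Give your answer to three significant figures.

10.1 years

Daily generation = 8.50 kW × 4.58 h = 38.93 kWh
Annual generation = 38.93 × 365 = 14209 kWh
Annual savings = 14209 × €0.185 = €2,628.75
Payback = €26,500 / €2,628.75 = 10.1 years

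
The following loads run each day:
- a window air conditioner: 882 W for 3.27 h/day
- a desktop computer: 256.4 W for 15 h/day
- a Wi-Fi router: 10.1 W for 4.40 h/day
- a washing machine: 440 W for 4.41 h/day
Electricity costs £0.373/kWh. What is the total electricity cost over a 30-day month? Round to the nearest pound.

£98

window air conditioner: 882 W × 3.27 h × 30 d = 86,524 Wh = 86.52 kWh
desktop computer: 256.4 W × 15 h × 30 d = 115,380 Wh = 115.4 kWh
Wi-Fi router: 10.1 W × 4.40 h × 30 d = 1,333 Wh = 1.333 kWh
washing machine: 440 W × 4.41 h × 30 d = 58,212 Wh = 58.21 kWh
Total energy = 86.52 + 115.4 + 1.333 + 58.21 = 261.4 kWh
Cost = 261.4 kWh × £0.373 = £97.52 ≈ £98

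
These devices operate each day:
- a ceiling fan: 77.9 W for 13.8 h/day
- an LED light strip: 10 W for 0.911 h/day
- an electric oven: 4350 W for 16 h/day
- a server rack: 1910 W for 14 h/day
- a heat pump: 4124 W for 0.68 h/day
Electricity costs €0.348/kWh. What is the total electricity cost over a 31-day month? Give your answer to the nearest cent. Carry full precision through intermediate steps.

€1081.26

ceiling fan: 77.9 W × 13.8 h × 31 d = 33,326 Wh = 33.33 kWh
LED light strip: 10 W × 0.911 h × 31 d = 282 Wh = 0.2824 kWh
electric oven: 4350 W × 16 h × 31 d = 2,157,600 Wh = 2,158 kWh
server rack: 1910 W × 14 h × 31 d = 828,940 Wh = 828.9 kWh
heat pump: 4124 W × 0.68 h × 31 d = 86,934 Wh = 86.93 kWh
Total energy = 33.33 + 0.2824 + 2,158 + 828.9 + 86.93 = 3,107 kWh
Cost = 3,107 kWh × €0.348 = €1,081.26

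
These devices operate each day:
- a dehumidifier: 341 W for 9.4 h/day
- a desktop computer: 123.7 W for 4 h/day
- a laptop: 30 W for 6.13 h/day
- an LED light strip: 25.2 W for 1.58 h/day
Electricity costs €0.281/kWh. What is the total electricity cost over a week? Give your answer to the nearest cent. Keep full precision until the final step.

dehumidifier: 341 W × 9.4 h × 7 d = 22,438 Wh = 22.44 kWh
desktop computer: 123.7 W × 4 h × 7 d = 3,464 Wh = 3.464 kWh
laptop: 30 W × 6.13 h × 7 d = 1,287 Wh = 1.287 kWh
LED light strip: 25.2 W × 1.58 h × 7 d = 279 Wh = 0.2787 kWh
Total energy = 22.44 + 3.464 + 1.287 + 0.2787 = 27.47 kWh
Cost = 27.47 kWh × €0.281 = €7.72

€7.72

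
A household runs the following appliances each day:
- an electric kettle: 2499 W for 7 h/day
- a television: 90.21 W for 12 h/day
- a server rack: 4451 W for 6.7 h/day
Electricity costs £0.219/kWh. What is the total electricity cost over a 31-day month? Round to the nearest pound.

£329

electric kettle: 2499 W × 7 h × 31 d = 542,283 Wh = 542.3 kWh
television: 90.21 W × 12 h × 31 d = 33,558 Wh = 33.56 kWh
server rack: 4451 W × 6.7 h × 31 d = 924,473 Wh = 924.5 kWh
Total energy = 542.3 + 33.56 + 924.5 = 1,500 kWh
Cost = 1,500 kWh × £0.219 = £328.57 ≈ £329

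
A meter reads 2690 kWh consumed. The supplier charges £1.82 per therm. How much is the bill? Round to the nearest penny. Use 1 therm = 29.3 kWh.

£167.09

2690 kWh × (0.03413 therm/kWh) = 91.81 therm
Cost = 91.81 therm × £1.82/therm = £167.09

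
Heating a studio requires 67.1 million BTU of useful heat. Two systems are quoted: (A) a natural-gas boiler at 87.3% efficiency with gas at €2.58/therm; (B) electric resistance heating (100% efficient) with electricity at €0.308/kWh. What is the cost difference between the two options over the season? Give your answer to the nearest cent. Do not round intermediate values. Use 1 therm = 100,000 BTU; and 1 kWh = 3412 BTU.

€4074.07

Heat load = 67.1 × 10⁶ BTU = 67,100,000 BTU
Gas: input = 67,100,000 / 0.873 = 76,861,397 BTU = 768.6 therm → 768.6 × €2.58 = €1,983.02
Electric: 67,100,000 BTU / 3412 = 19,670 kWh → × €0.308 = €6,057.09
Difference = |€1,983.02 − €6,057.09| = €4,074.07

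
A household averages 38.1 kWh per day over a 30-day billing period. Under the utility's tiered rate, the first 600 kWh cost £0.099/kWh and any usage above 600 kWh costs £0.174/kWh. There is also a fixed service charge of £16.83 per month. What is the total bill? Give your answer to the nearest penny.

£170.71

Usage = 38.1 kWh/day × 30 days = 1143 kWh
First 600 kWh × £0.099 = £59.40
Remaining 543 kWh × £0.174 = £94.48
Energy charge = £153.88; + service £16.83 = £170.71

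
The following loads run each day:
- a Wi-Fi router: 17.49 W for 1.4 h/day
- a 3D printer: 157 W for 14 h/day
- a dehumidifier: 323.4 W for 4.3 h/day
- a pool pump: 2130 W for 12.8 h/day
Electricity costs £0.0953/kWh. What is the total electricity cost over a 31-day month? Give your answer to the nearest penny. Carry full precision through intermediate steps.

Wi-Fi router: 17.49 W × 1.4 h × 31 d = 759 Wh = 0.7591 kWh
3D printer: 157 W × 14 h × 31 d = 68,138 Wh = 68.14 kWh
dehumidifier: 323.4 W × 4.3 h × 31 d = 43,109 Wh = 43.11 kWh
pool pump: 2130 W × 12.8 h × 31 d = 845,184 Wh = 845.2 kWh
Total energy = 0.7591 + 68.14 + 43.11 + 845.2 = 957.2 kWh
Cost = 957.2 kWh × £0.0953 = £91.22

£91.22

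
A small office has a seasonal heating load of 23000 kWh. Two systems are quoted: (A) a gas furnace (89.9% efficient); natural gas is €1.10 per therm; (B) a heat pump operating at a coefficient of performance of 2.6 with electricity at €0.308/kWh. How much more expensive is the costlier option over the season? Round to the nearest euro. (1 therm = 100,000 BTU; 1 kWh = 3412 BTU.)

Heat load = 23000 kWh × 3412 = 78,476,000 BTU
Gas: input = 78,476,000 / 0.899 = 87,292,547 BTU = 872.9 therm → 872.9 × €1.10 = €960.22
Heat pump: 78,476,000 BTU / 3412 = 23,000 kWh heat; / 2.6 = 8,846 kWh in → × €0.308 = €2,724.62
Difference = |€960.22 − €2,724.62| = €1,764.40 ≈ €1764

€1764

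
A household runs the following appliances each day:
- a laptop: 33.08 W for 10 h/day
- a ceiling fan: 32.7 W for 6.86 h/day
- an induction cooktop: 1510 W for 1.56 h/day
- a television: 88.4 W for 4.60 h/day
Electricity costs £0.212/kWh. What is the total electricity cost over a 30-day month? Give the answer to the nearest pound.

£21

laptop: 33.08 W × 10 h × 30 d = 9,924 Wh = 9.924 kWh
ceiling fan: 32.7 W × 6.86 h × 30 d = 6,730 Wh = 6.73 kWh
induction cooktop: 1510 W × 1.56 h × 30 d = 70,668 Wh = 70.67 kWh
television: 88.4 W × 4.60 h × 30 d = 12,199 Wh = 12.2 kWh
Total energy = 9.924 + 6.73 + 70.67 + 12.2 = 99.52 kWh
Cost = 99.52 kWh × £0.212 = £21.10 ≈ £21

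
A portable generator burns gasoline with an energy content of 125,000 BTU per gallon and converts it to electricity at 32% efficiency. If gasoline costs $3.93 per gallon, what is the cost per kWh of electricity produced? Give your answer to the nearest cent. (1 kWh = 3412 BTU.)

$0.34

Electrical output per gallon = 125,000 BTU × 0.32 / 3412 BTU/kWh = 11.72 kWh
Cost per kWh = $3.93 / 11.72 kWh = $0.335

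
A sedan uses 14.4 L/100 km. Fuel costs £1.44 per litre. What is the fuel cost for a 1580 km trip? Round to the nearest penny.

£327.63

Fuel = 14.4 L/100 km × 1580 km / 100 = 227.5 L
Cost = 227.5 L × £1.44/L = £327.63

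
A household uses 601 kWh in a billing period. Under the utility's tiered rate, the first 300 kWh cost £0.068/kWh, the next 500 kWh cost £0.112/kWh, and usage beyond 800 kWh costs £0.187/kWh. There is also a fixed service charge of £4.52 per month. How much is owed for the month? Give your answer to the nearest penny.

£58.63

First 300 kWh × £0.068 = £20.40
Next 301 kWh × £0.112 = £33.71
Remaining tier: 0 kWh (not reached)
Energy charge = £54.11; + service £4.52 = £58.63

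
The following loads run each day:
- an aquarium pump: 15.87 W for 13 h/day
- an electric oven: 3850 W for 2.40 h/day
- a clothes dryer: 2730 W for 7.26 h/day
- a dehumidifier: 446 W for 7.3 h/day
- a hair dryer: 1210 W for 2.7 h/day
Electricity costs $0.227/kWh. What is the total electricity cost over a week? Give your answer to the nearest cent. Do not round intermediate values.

$56.87

aquarium pump: 15.87 W × 13 h × 7 d = 1,444 Wh = 1.444 kWh
electric oven: 3850 W × 2.40 h × 7 d = 64,680 Wh = 64.68 kWh
clothes dryer: 2730 W × 7.26 h × 7 d = 138,739 Wh = 138.7 kWh
dehumidifier: 446 W × 7.3 h × 7 d = 22,791 Wh = 22.79 kWh
hair dryer: 1210 W × 2.7 h × 7 d = 22,869 Wh = 22.87 kWh
Total energy = 1.444 + 64.68 + 138.7 + 22.79 + 22.87 = 250.5 kWh
Cost = 250.5 kWh × $0.227 = $56.87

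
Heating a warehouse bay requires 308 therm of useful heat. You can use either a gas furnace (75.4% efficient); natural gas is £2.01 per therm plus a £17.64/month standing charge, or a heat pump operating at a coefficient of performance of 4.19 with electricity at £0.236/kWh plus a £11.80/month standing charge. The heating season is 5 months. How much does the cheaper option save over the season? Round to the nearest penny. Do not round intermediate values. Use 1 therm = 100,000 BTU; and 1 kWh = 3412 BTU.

Heat load = 308 therm × 100,000 = 30,800,000 BTU
Gas: input = 30,800,000 / 0.754 = 40,848,806 BTU = 408.5 therm → 408.5 × £2.01 = £821.06; + 5 × £17.64 standing = £909.26
Heat pump: 30,800,000 BTU / 3412 = 9,027 kWh heat; / 4.19 = 2,154 kWh in → × £0.236 = £508.44; + 5 × £11.80 standing = £567.44
Difference = |£909.26 − £567.44| = £341.82

£341.82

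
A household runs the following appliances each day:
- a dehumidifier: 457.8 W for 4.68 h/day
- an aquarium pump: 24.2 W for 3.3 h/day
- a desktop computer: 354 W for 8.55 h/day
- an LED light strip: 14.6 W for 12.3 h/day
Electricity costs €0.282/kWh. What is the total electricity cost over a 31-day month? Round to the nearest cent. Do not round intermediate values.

dehumidifier: 457.8 W × 4.68 h × 31 d = 66,418 Wh = 66.42 kWh
aquarium pump: 24.2 W × 3.3 h × 31 d = 2,476 Wh = 2.476 kWh
desktop computer: 354 W × 8.55 h × 31 d = 93,828 Wh = 93.83 kWh
LED light strip: 14.6 W × 12.3 h × 31 d = 5,567 Wh = 5.567 kWh
Total energy = 66.42 + 2.476 + 93.83 + 5.567 = 168.3 kWh
Cost = 168.3 kWh × €0.282 = €47.46

€47.46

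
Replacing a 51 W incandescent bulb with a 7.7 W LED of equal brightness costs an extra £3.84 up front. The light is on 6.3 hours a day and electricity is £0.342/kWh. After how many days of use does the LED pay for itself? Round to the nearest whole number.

41 days

Power saved = 51 − 7.7 = 43.3 W
Daily energy saved = 43.3 W × 6.3 h = 272.8 Wh = 0.27279 kWh
Daily savings = 0.27279 × £0.342 = £0.0933
Payback = £3.84 / £0.0933 per day = 41.16 days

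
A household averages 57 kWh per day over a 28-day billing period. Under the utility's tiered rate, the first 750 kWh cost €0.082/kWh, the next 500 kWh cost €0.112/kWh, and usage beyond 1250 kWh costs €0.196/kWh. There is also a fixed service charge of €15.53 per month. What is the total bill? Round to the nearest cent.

Usage = 57 kWh/day × 28 days = 1596 kWh
First 750 kWh × €0.082 = €61.50
Next 500 kWh × €0.112 = €56.00
Remaining 346 kWh × €0.196 = €67.82
Energy charge = €185.32; + service €15.53 = €200.85

€200.85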